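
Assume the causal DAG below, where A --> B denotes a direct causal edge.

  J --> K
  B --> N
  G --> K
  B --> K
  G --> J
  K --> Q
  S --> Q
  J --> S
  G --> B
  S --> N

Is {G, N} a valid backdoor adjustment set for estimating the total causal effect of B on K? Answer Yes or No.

No

Backdoor paths from B to K (paths whose first edge points into B):
  P1: B <- G -> J -> S -> Q <- K
  P2: B <- G -> J -> K
  P3: B <- G -> K
Condition 1 (no descendant of B in the set): FAILS — N is a descendant of B.
Condition 2 (every backdoor path blocked by {G, N}):
  P1: blocked at fork node G ∈ conditioning set.
  P2: blocked at fork node G ∈ conditioning set.
  P3: blocked at fork node G ∈ conditioning set.
{G, N} does not satisfy the backdoor criterion.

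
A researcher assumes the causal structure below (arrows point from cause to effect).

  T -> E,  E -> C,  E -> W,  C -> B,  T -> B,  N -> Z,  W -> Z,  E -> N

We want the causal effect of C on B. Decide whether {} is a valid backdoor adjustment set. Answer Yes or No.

Backdoor paths from C to B (paths whose first edge points into C):
  P1: C <- E <- T -> B
Condition 1 (no descendant of C in the set): holds — descendants of C are {B}; none are in {}.
Condition 2 (every backdoor path blocked by {}):
  P1: open — no interior node is in the conditioning set.
{} does not satisfy the backdoor criterion.

No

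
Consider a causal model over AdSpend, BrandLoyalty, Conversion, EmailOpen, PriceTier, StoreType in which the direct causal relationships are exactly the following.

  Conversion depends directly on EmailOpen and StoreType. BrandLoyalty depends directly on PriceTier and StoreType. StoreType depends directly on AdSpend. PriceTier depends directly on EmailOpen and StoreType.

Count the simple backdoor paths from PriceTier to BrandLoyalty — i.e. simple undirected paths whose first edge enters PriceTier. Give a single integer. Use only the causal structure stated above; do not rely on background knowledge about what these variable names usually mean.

A backdoor path from PriceTier to BrandLoyalty is any simple undirected path whose first edge points into PriceTier (i.e. leaves PriceTier via a parent).
Parents of PriceTier: {EmailOpen, StoreType}.
Enumerating:
  P1: PriceTier <- StoreType -> BrandLoyalty
  P2: PriceTier <- EmailOpen -> Conversion <- StoreType -> BrandLoyalty
That exhausts the simple backdoor paths. Count: 2.

2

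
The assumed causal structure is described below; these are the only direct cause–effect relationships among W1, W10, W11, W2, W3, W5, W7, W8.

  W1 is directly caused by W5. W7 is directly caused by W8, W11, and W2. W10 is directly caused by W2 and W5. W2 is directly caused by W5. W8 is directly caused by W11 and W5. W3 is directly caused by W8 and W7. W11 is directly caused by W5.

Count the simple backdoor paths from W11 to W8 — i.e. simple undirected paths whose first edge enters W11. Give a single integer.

A backdoor path from W11 to W8 is any simple undirected path whose first edge points into W11 (i.e. leaves W11 via a parent).
Parents of W11: {W5}.
Enumerating:
  P1: W11 <- W5 -> W2 -> W7 <- W8
  P2: W11 <- W5 -> W2 -> W7 -> W3 <- W8
  P3: W11 <- W5 -> W8
  P4: W11 <- W5 -> W10 <- W2 -> W7 <- W8
  P5: W11 <- W5 -> W10 <- W2 -> W7 -> W3 <- W8
That exhausts the simple backdoor paths. Count: 5.

5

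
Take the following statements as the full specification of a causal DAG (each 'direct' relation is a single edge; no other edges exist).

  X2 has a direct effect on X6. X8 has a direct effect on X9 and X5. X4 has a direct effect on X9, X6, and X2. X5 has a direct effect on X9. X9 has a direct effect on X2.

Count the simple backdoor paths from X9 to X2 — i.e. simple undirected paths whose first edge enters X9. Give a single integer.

A backdoor path from X9 to X2 is any simple undirected path whose first edge points into X9 (i.e. leaves X9 via a parent).
Parents of X9: {X4, X5, X8}.
Enumerating:
  P1: X9 <- X4 -> X2
  P2: X9 <- X4 -> X6 <- X2
That exhausts the simple backdoor paths. Count: 2.

2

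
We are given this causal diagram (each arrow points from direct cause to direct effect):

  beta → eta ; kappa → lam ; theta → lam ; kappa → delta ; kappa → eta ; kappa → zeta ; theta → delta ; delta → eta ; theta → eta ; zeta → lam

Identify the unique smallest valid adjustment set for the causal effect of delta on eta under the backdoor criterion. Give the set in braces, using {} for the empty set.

{kappa, theta}

Variables eligible for adjustment (non-descendants of delta, excluding delta and eta): {beta, kappa, lam, theta, zeta}.
Backdoor paths from delta to eta:
  P1: delta <- theta -> eta
  P2: delta <- theta -> lam <- kappa -> eta
  P3: delta <- theta -> lam <- zeta <- kappa -> eta
  P4: delta <- kappa -> zeta -> lam <- theta -> eta
  P5: delta <- kappa -> eta
  P6: delta <- kappa -> lam <- theta -> eta
The empty set is not sufficient: P1 (delta <- theta -> eta) has no collider blocking it and no conditioned non-collider, so it is open.
Try {kappa, theta}:
  P1: blocked at fork node theta ∈ conditioning set.
  P2: blocked at fork node theta ∈ conditioning set.
  P3: blocked at fork node theta ∈ conditioning set.
  P4: blocked at fork node kappa ∈ conditioning set.
  P5: blocked at fork node kappa ∈ conditioning set.
  P6: blocked at fork node kappa ∈ conditioning set.
{kappa, theta} contains no descendant of delta and blocks every backdoor path.
Every element of {kappa, theta} is needed (dropping kappa leaves P5 open; dropping theta leaves P1 open), so no proper subset is valid.
Among all size-2 subsets of the eligible variables, only {kappa, theta} blocks every backdoor path, so it is the unique smallest valid adjustment set.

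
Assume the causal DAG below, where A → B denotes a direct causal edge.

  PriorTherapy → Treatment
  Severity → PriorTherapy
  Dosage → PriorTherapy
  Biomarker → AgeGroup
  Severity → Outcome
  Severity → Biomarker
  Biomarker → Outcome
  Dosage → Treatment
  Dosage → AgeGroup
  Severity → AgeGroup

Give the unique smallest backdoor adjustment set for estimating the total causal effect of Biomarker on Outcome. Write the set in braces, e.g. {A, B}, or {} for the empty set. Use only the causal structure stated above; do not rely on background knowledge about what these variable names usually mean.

Variables eligible for adjustment (non-descendants of Biomarker, excluding Biomarker and Outcome): {Dosage, PriorTherapy, Severity, Treatment}.
Backdoor paths from Biomarker to Outcome:
  P1: Biomarker <- Severity -> Outcome
The empty set is not sufficient: P1 (Biomarker <- Severity -> Outcome) has no collider blocking it and no conditioned non-collider, so it is open.
Try {Severity}:
  P1: blocked at fork node Severity ∈ conditioning set.
{Severity} contains no descendant of Biomarker and blocks every backdoor path.
No other singleton works — e.g. {Dosage} leaves P1 open — so {Severity} is the unique smallest valid adjustment set.

{Severity}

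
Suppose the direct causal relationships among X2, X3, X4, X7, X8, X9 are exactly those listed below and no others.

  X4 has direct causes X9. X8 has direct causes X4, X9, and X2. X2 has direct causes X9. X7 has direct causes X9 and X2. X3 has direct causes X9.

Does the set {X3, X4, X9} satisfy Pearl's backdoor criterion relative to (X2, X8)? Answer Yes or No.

Yes

Backdoor paths from X2 to X8 (paths whose first edge points into X2):
  P1: X2 <- X9 -> X4 -> X8
  P2: X2 <- X9 -> X8
Condition 1 (no descendant of X2 in the set): holds — descendants of X2 are {X7, X8}; none are in {X3, X4, X9}.
Condition 2 (every backdoor path blocked by {X3, X4, X9}):
  P1: blocked at fork node X9 ∈ conditioning set.
  P2: blocked at fork node X9 ∈ conditioning set.
{X3, X4, X9} satisfies the backdoor criterion.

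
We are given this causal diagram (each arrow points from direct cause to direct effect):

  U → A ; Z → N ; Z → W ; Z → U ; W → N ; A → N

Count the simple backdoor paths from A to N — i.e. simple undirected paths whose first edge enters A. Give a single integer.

A backdoor path from A to N is any simple undirected path whose first edge points into A (i.e. leaves A via a parent).
Parents of A: {U}.
Enumerating:
  P1: A <- U <- Z -> W -> N
  P2: A <- U <- Z -> N
That exhausts the simple backdoor paths. Count: 2.

2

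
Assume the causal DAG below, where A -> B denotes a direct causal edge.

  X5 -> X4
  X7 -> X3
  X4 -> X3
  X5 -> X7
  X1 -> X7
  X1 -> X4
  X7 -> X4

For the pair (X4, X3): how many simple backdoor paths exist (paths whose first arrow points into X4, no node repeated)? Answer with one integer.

3

A backdoor path from X4 to X3 is any simple undirected path whose first edge points into X4 (i.e. leaves X4 via a parent).
Parents of X4: {X1, X5, X7}.
Enumerating:
  P1: X4 <- X5 -> X7 -> X3
  P2: X4 <- X1 -> X7 -> X3
  P3: X4 <- X7 -> X3
That exhausts the simple backdoor paths. Count: 3.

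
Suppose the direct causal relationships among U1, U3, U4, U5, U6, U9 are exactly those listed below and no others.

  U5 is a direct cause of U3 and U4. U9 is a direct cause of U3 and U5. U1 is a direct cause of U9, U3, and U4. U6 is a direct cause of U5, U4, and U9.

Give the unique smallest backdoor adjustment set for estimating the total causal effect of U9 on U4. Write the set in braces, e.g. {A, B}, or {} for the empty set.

Variables eligible for adjustment (non-descendants of U9, excluding U9 and U4): {U1, U6}.
Backdoor paths from U9 to U4:
  P1: U9 <- U6 -> U5 -> U3 <- U1 -> U4
  P2: U9 <- U6 -> U5 -> U4
  P3: U9 <- U6 -> U4
  P4: U9 <- U1 -> U3 <- U5 <- U6 -> U4
  P5: U9 <- U1 -> U3 <- U5 -> U4
  P6: U9 <- U1 -> U4
The empty set is not sufficient: P2 (U9 <- U6 -> U5 -> U4) has no collider blocking it and no conditioned non-collider, so it is open.
Try {U1, U6}:
  P1: blocked at fork node U6 ∈ conditioning set.
  P2: blocked at fork node U6 ∈ conditioning set.
  P3: blocked at fork node U6 ∈ conditioning set.
  P4: blocked at fork node U1 ∈ conditioning set.
  P5: blocked at fork node U1 ∈ conditioning set.
  P6: blocked at fork node U1 ∈ conditioning set.
{U1, U6} contains no descendant of U9 and blocks every backdoor path.
Every element of {U1, U6} is needed (dropping U1 leaves P6 open; dropping U6 leaves P2 open), so no proper subset is valid.
Among all size-2 subsets of the eligible variables, only {U1, U6} blocks every backdoor path, so it is the unique smallest valid adjustment set.

{U1, U6}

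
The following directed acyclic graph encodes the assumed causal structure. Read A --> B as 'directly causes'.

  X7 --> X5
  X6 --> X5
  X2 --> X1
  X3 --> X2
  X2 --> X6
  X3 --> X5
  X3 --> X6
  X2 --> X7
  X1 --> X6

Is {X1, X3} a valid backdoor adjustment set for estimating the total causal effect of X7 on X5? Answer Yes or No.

No

Backdoor paths from X7 to X5 (paths whose first edge points into X7):
  P1: X7 <- X2 <- X3 -> X6 -> X5
  P2: X7 <- X2 <- X3 -> X5
  P3: X7 <- X2 -> X1 -> X6 <- X3 -> X5
  P4: X7 <- X2 -> X1 -> X6 -> X5
  P5: X7 <- X2 -> X6 <- X3 -> X5
  P6: X7 <- X2 -> X6 -> X5
Condition 1 (no descendant of X7 in the set): holds — descendants of X7 are {X5}; none are in {X1, X3}.
Condition 2 (every backdoor path blocked by {X1, X3}):
  P1: blocked at fork node X3 ∈ conditioning set.
  P2: blocked at fork node X3 ∈ conditioning set.
  P3: blocked at chain node X1 ∈ conditioning set.
  P4: blocked at chain node X1 ∈ conditioning set.
  P5: blocked at collider X6 (neither it nor any descendant is in the conditioning set).
  P6: open — no interior node is in the conditioning set.
{X1, X3} does not satisfy the backdoor criterion.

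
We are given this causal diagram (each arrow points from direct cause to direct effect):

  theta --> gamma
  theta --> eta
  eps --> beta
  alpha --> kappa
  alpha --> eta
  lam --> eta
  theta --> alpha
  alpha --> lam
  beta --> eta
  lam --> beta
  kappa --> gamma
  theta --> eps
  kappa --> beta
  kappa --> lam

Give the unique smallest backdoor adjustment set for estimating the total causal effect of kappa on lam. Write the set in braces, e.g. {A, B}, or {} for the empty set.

{alpha}

Variables eligible for adjustment (non-descendants of kappa, excluding kappa and lam): {alpha, eps, theta}.
Backdoor paths from kappa to lam:
  P1: kappa <- alpha <- theta -> eps -> beta <- lam
  P2: kappa <- alpha <- theta -> eps -> beta -> eta <- lam
  P3: kappa <- alpha <- theta -> eta <- lam
  P4: kappa <- alpha <- theta -> eta <- beta <- lam
  P5: kappa <- alpha -> lam
  P6: kappa <- alpha -> eta <- theta -> eps -> beta <- lam
  P7: kappa <- alpha -> eta <- lam
  P8: kappa <- alpha -> eta <- beta <- lam
The empty set is not sufficient: P5 (kappa <- alpha -> lam) has no collider blocking it and no conditioned non-collider, so it is open.
Try {alpha}:
  P1: blocked at chain node alpha ∈ conditioning set.
  P2: blocked at chain node alpha ∈ conditioning set.
  P3: blocked at chain node alpha ∈ conditioning set.
  P4: blocked at chain node alpha ∈ conditioning set.
  P5: blocked at fork node alpha ∈ conditioning set.
  P6: blocked at fork node alpha ∈ conditioning set.
  P7: blocked at fork node alpha ∈ conditioning set.
  P8: blocked at fork node alpha ∈ conditioning set.
{alpha} contains no descendant of kappa and blocks every backdoor path.
No other singleton works — e.g. {theta} leaves P5 open — so {alpha} is the unique smallest valid adjustment set.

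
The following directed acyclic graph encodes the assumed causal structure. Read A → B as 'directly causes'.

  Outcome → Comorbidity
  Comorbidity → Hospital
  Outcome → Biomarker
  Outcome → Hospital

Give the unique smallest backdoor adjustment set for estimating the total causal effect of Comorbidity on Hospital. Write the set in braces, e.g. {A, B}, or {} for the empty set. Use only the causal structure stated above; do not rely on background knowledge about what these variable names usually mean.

{Outcome}

Variables eligible for adjustment (non-descendants of Comorbidity, excluding Comorbidity and Hospital): {Biomarker, Outcome}.
Backdoor paths from Comorbidity to Hospital:
  P1: Comorbidity <- Outcome -> Hospital
The empty set is not sufficient: P1 (Comorbidity <- Outcome -> Hospital) has no collider blocking it and no conditioned non-collider, so it is open.
Try {Outcome}:
  P1: blocked at fork node Outcome ∈ conditioning set.
{Outcome} contains no descendant of Comorbidity and blocks every backdoor path.
No other singleton works — e.g. {Biomarker} leaves P1 open — so {Outcome} is the unique smallest valid adjustment set.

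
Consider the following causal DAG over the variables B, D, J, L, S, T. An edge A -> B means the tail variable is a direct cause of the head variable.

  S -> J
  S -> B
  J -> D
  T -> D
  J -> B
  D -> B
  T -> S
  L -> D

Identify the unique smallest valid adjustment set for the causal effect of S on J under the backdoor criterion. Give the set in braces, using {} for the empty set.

Variables eligible for adjustment (non-descendants of S, excluding S and J): {L, T}.
Backdoor paths from S to J:
  P1: S <- T -> D <- J
  P2: S <- T -> D -> B <- J
Each backdoor path contains an unconditioned collider, so every path is already blocked with the empty conditioning set:
  P1: blocked at collider D (neither it nor any descendant is in the conditioning set).
  P2: blocked at collider B (neither it nor any descendant is in the conditioning set).
The empty set is therefore the unique smallest valid set.

{}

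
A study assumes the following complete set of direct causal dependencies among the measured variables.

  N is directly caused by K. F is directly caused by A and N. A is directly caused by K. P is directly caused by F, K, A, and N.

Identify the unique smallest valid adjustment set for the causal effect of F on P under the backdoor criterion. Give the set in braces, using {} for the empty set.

{A, N}

Variables eligible for adjustment (non-descendants of F, excluding F and P): {A, K, N}.
Backdoor paths from F to P:
  P1: F <- A <- K -> N -> P
  P2: F <- A <- K -> P
  P3: F <- A -> P
  P4: F <- N <- K -> A -> P
  P5: F <- N <- K -> P
  P6: F <- N -> P
The empty set is not sufficient: P1 (F <- A <- K -> N -> P) has no collider blocking it and no conditioned non-collider, so it is open.
Try {A, N}:
  P1: blocked at chain node A ∈ conditioning set.
  P2: blocked at chain node A ∈ conditioning set.
  P3: blocked at fork node A ∈ conditioning set.
  P4: blocked at chain node N ∈ conditioning set.
  P5: blocked at chain node N ∈ conditioning set.
  P6: blocked at fork node N ∈ conditioning set.
{A, N} contains no descendant of F and blocks every backdoor path.
Every element of {A, N} is needed (dropping A leaves P2 open; dropping N leaves P5 open), so no proper subset is valid.
Among all size-2 subsets of the eligible variables, only {A, N} blocks every backdoor path, so it is the unique smallest valid adjustment set.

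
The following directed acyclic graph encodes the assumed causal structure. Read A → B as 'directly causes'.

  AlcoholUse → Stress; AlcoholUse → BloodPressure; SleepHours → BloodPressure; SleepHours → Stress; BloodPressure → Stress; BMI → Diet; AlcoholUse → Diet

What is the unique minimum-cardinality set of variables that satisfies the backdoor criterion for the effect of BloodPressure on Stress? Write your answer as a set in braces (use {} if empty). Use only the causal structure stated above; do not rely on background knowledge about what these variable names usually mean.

Variables eligible for adjustment (non-descendants of BloodPressure, excluding BloodPressure and Stress): {AlcoholUse, BMI, Diet, SleepHours}.
Backdoor paths from BloodPressure to Stress:
  P1: BloodPressure <- SleepHours -> Stress
  P2: BloodPressure <- AlcoholUse -> Stress
The empty set is not sufficient: P1 (BloodPressure <- SleepHours -> Stress) has no collider blocking it and no conditioned non-collider, so it is open.
Try {AlcoholUse, SleepHours}:
  P1: blocked at fork node SleepHours ∈ conditioning set.
  P2: blocked at fork node AlcoholUse ∈ conditioning set.
{AlcoholUse, SleepHours} contains no descendant of BloodPressure and blocks every backdoor path.
Every element of {AlcoholUse, SleepHours} is needed (dropping AlcoholUse leaves P2 open; dropping SleepHours leaves P1 open), so no proper subset is valid.
Among all size-2 subsets of the eligible variables, only {AlcoholUse, SleepHours} blocks every backdoor path, so it is the unique smallest valid adjustment set.

{AlcoholUse, SleepHours}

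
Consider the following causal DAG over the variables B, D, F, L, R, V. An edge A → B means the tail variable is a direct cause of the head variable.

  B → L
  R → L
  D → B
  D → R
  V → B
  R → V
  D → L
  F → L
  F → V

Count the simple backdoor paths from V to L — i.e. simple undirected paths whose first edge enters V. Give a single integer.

A backdoor path from V to L is any simple undirected path whose first edge points into V (i.e. leaves V via a parent).
Parents of V: {F, R}.
Enumerating:
  P1: V <- R <- D -> B -> L
  P2: V <- R <- D -> L
  P3: V <- R -> L
  P4: V <- F -> L
That exhausts the simple backdoor paths. Count: 4.

4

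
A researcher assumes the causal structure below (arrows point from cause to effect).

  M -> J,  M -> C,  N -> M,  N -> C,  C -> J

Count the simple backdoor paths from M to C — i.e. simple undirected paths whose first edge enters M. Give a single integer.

1

A backdoor path from M to C is any simple undirected path whose first edge points into M (i.e. leaves M via a parent).
Parents of M: {N}.
Enumerating:
  P1: M <- N -> C
That exhausts the simple backdoor paths. Count: 1.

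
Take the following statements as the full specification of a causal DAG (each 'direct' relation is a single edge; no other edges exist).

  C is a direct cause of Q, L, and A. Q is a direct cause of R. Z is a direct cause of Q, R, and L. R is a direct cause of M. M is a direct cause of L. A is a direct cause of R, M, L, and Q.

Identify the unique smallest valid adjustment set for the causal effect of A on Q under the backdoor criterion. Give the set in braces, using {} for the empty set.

Variables eligible for adjustment (non-descendants of A, excluding A and Q): {C, Z}.
Backdoor paths from A to Q:
  P1: A <- C -> Q
  P2: A <- C -> L <- Z -> Q
  P3: A <- C -> L <- Z -> R <- Q
  P4: A <- C -> L <- M <- R <- Z -> Q
  P5: A <- C -> L <- M <- R <- Q
The empty set is not sufficient: P1 (A <- C -> Q) has no collider blocking it and no conditioned non-collider, so it is open.
Try {C}:
  P1: blocked at fork node C ∈ conditioning set.
  P2: blocked at fork node C ∈ conditioning set.
  P3: blocked at fork node C ∈ conditioning set.
  P4: blocked at fork node C ∈ conditioning set.
  P5: blocked at fork node C ∈ conditioning set.
{C} contains no descendant of A and blocks every backdoor path.
No other singleton works — e.g. {Z} leaves P1 open — so {C} is the unique smallest valid adjustment set.

{C}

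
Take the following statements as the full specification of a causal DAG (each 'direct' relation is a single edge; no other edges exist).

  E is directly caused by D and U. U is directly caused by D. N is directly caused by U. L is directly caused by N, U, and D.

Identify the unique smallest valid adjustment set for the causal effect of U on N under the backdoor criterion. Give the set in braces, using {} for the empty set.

{}

Variables eligible for adjustment (non-descendants of U, excluding U and N): {D}.
Backdoor paths from U to N:
  P1: U <- D -> L <- N
Each backdoor path contains an unconditioned collider, so every path is already blocked with the empty conditioning set:
  P1: blocked at collider L (neither it nor any descendant is in the conditioning set).
The empty set is therefore the unique smallest valid set.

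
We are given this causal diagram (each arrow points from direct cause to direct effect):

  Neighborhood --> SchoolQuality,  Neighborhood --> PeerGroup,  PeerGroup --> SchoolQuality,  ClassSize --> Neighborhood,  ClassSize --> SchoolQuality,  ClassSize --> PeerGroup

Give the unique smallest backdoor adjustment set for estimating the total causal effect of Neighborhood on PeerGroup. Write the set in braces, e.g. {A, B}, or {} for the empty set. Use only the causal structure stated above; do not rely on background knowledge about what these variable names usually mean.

Variables eligible for adjustment (non-descendants of Neighborhood, excluding Neighborhood and PeerGroup): {ClassSize}.
Backdoor paths from Neighborhood to PeerGroup:
  P1: Neighborhood <- ClassSize -> PeerGroup
  P2: Neighborhood <- ClassSize -> SchoolQuality <- PeerGroup
The empty set is not sufficient: P1 (Neighborhood <- ClassSize -> PeerGroup) has no collider blocking it and no conditioned non-collider, so it is open.
Try {ClassSize}:
  P1: blocked at fork node ClassSize ∈ conditioning set.
  P2: blocked at fork node ClassSize ∈ conditioning set.
{ClassSize} contains no descendant of Neighborhood and blocks every backdoor path.
{ClassSize} is the unique smallest valid adjustment set.

{ClassSize}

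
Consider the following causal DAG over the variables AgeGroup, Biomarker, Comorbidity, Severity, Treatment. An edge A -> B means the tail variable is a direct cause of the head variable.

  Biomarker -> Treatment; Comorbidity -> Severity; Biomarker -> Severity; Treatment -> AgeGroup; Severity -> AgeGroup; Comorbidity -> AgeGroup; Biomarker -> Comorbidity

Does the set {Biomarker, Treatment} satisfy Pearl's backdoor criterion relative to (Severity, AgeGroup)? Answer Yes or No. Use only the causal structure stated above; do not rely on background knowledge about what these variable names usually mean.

Backdoor paths from Severity to AgeGroup (paths whose first edge points into Severity):
  P1: Severity <- Biomarker -> Comorbidity -> AgeGroup
  P2: Severity <- Biomarker -> Treatment -> AgeGroup
  P3: Severity <- Comorbidity <- Biomarker -> Treatment -> AgeGroup
  P4: Severity <- Comorbidity -> AgeGroup
Condition 1 (no descendant of Severity in the set): holds — descendants of Severity are {AgeGroup}; none are in {Biomarker, Treatment}.
Condition 2 (every backdoor path blocked by {Biomarker, Treatment}):
  P1: blocked at fork node Biomarker ∈ conditioning set.
  P2: blocked at fork node Biomarker ∈ conditioning set.
  P3: blocked at fork node Biomarker ∈ conditioning set.
  P4: open — no interior node is in the conditioning set.
{Biomarker, Treatment} does not satisfy the backdoor criterion.

No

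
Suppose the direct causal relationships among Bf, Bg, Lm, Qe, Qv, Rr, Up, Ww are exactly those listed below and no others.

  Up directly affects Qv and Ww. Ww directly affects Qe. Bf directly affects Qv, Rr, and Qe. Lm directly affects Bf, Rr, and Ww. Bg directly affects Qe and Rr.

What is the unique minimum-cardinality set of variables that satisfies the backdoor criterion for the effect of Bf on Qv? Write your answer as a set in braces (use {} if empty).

Variables eligible for adjustment (non-descendants of Bf, excluding Bf and Qv): {Bg, Lm, Up, Ww}.
Backdoor paths from Bf to Qv:
  P1: Bf <- Lm -> Ww <- Up -> Qv
  P2: Bf <- Lm -> Rr <- Bg -> Qe <- Ww <- Up -> Qv
Each backdoor path contains an unconditioned collider, so every path is already blocked with the empty conditioning set:
  P1: blocked at collider Ww (neither it nor any descendant is in the conditioning set).
  P2: blocked at collider Rr (neither it nor any descendant is in the conditioning set).
The empty set is therefore the unique smallest valid set.

{}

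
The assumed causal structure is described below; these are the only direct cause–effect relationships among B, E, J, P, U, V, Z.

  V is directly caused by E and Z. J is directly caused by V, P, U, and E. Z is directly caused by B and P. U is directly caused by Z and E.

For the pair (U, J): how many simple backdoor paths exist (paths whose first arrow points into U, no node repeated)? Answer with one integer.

6

A backdoor path from U to J is any simple undirected path whose first edge points into U (i.e. leaves U via a parent).
Parents of U: {E, Z}.
Enumerating:
  P1: U <- Z <- P -> J
  P2: U <- Z -> V <- E -> J
  P3: U <- Z -> V -> J
  P4: U <- E -> V <- Z <- P -> J
  P5: U <- E -> V -> J
  P6: U <- E -> J
That exhausts the simple backdoor paths. Count: 6.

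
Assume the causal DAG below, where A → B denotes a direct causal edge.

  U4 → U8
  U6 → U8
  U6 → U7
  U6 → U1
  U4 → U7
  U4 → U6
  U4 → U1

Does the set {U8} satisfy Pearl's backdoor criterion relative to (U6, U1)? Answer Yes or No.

Backdoor paths from U6 to U1 (paths whose first edge points into U6):
  P1: U6 <- U4 -> U1
Condition 1 (no descendant of U6 in the set): FAILS — U8 is a descendant of U6.
Condition 2 (every backdoor path blocked by {U8}):
  P1: open — no interior node is in the conditioning set.
{U8} does not satisfy the backdoor criterion.

No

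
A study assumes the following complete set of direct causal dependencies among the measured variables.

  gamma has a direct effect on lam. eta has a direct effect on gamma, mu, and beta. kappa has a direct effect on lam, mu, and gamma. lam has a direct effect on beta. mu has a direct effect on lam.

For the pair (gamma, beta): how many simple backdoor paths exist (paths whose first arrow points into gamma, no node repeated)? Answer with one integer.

A backdoor path from gamma to beta is any simple undirected path whose first edge points into gamma (i.e. leaves gamma via a parent).
Parents of gamma: {eta, kappa}.
Enumerating:
  P1: gamma <- kappa -> mu <- eta -> beta
  P2: gamma <- kappa -> mu -> lam -> beta
  P3: gamma <- kappa -> lam <- mu <- eta -> beta
  P4: gamma <- kappa -> lam -> beta
  P5: gamma <- eta -> mu <- kappa -> lam -> beta
  P6: gamma <- eta -> mu -> lam -> beta
  P7: gamma <- eta -> beta
That exhausts the simple backdoor paths. Count: 7.

7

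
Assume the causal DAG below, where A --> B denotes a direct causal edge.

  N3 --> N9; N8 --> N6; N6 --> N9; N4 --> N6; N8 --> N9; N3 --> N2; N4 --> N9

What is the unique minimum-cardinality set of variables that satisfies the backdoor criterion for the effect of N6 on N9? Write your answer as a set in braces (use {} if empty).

{N4, N8}

Variables eligible for adjustment (non-descendants of N6, excluding N6 and N9): {N2, N3, N4, N8}.
Backdoor paths from N6 to N9:
  P1: N6 <- N4 -> N9
  P2: N6 <- N8 -> N9
The empty set is not sufficient: P1 (N6 <- N4 -> N9) has no collider blocking it and no conditioned non-collider, so it is open.
Try {N4, N8}:
  P1: blocked at fork node N4 ∈ conditioning set.
  P2: blocked at fork node N8 ∈ conditioning set.
{N4, N8} contains no descendant of N6 and blocks every backdoor path.
Every element of {N4, N8} is needed (dropping N4 leaves P1 open; dropping N8 leaves P2 open), so no proper subset is valid.
Among all size-2 subsets of the eligible variables, only {N4, N8} blocks every backdoor path, so it is the unique smallest valid adjustment set.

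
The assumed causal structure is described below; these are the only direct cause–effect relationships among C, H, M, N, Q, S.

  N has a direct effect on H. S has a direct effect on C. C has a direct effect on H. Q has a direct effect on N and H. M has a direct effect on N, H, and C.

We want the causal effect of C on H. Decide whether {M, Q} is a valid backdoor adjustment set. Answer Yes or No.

Backdoor paths from C to H (paths whose first edge points into C):
  P1: C <- M -> N <- Q -> H
  P2: C <- M -> N -> H
  P3: C <- M -> H
Condition 1 (no descendant of C in the set): holds — descendants of C are {H}; none are in {M, Q}.
Condition 2 (every backdoor path blocked by {M, Q}):
  P1: blocked at fork node M ∈ conditioning set.
  P2: blocked at fork node M ∈ conditioning set.
  P3: blocked at fork node M ∈ conditioning set.
{M, Q} satisfies the backdoor criterion.

Yes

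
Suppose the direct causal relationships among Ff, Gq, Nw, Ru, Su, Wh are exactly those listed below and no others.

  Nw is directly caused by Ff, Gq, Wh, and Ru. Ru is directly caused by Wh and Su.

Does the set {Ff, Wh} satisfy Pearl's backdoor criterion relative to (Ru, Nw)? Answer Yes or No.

Yes

Backdoor paths from Ru to Nw (paths whose first edge points into Ru):
  P1: Ru <- Wh -> Nw
Condition 1 (no descendant of Ru in the set): holds — descendants of Ru are {Nw}; none are in {Ff, Wh}.
Condition 2 (every backdoor path blocked by {Ff, Wh}):
  P1: blocked at fork node Wh ∈ conditioning set.
{Ff, Wh} satisfies the backdoor criterion.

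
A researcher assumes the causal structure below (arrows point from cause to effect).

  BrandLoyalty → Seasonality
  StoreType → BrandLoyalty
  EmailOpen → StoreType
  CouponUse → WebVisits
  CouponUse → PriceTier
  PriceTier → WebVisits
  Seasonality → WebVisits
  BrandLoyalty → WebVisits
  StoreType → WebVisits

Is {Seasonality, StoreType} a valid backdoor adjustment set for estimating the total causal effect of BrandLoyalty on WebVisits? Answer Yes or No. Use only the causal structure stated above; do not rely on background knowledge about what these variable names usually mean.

Backdoor paths from BrandLoyalty to WebVisits (paths whose first edge points into BrandLoyalty):
  P1: BrandLoyalty <- StoreType -> WebVisits
Condition 1 (no descendant of BrandLoyalty in the set): FAILS — Seasonality is a descendant of BrandLoyalty.
Condition 2 (every backdoor path blocked by {Seasonality, StoreType}):
  P1: blocked at fork node StoreType ∈ conditioning set.
{Seasonality, StoreType} does not satisfy the backdoor criterion.

No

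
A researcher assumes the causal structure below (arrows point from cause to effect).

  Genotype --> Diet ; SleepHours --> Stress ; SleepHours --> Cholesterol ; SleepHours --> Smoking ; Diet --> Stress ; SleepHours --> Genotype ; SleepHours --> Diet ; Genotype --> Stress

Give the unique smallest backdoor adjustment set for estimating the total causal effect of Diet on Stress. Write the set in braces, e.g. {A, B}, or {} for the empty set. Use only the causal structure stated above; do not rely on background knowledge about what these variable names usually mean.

{Genotype, SleepHours}

Variables eligible for adjustment (non-descendants of Diet, excluding Diet and Stress): {Cholesterol, Genotype, SleepHours, Smoking}.
Backdoor paths from Diet to Stress:
  P1: Diet <- SleepHours -> Genotype -> Stress
  P2: Diet <- SleepHours -> Stress
  P3: Diet <- Genotype <- SleepHours -> Stress
  P4: Diet <- Genotype -> Stress
The empty set is not sufficient: P1 (Diet <- SleepHours -> Genotype -> Stress) has no collider blocking it and no conditioned non-collider, so it is open.
Try {Genotype, SleepHours}:
  P1: blocked at fork node SleepHours ∈ conditioning set.
  P2: blocked at fork node SleepHours ∈ conditioning set.
  P3: blocked at chain node Genotype ∈ conditioning set.
  P4: blocked at fork node Genotype ∈ conditioning set.
{Genotype, SleepHours} contains no descendant of Diet and blocks every backdoor path.
Every element of {Genotype, SleepHours} is needed (dropping Genotype leaves P4 open; dropping SleepHours leaves P2 open), so no proper subset is valid.
Among all size-2 subsets of the eligible variables, only {Genotype, SleepHours} blocks every backdoor path, so it is the unique smallest valid adjustment set.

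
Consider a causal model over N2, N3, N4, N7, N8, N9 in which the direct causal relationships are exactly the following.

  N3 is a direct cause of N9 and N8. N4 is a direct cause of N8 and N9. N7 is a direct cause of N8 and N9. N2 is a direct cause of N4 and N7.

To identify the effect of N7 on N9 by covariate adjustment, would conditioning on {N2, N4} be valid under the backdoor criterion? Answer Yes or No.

Yes

Backdoor paths from N7 to N9 (paths whose first edge points into N7):
  P1: N7 <- N2 -> N4 -> N9
  P2: N7 <- N2 -> N4 -> N8 <- N3 -> N9
Condition 1 (no descendant of N7 in the set): holds — descendants of N7 are {N8, N9}; none are in {N2, N4}.
Condition 2 (every backdoor path blocked by {N2, N4}):
  P1: blocked at fork node N2 ∈ conditioning set.
  P2: blocked at fork node N2 ∈ conditioning set.
{N2, N4} satisfies the backdoor criterion.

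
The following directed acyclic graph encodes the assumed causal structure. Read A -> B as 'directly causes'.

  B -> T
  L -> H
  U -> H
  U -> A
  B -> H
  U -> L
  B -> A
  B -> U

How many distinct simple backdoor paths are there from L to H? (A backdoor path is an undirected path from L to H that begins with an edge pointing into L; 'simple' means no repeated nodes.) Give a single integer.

3

A backdoor path from L to H is any simple undirected path whose first edge points into L (i.e. leaves L via a parent).
Parents of L: {U}.
Enumerating:
  P1: L <- U <- B -> H
  P2: L <- U -> A <- B -> H
  P3: L <- U -> H
That exhausts the simple backdoor paths. Count: 3.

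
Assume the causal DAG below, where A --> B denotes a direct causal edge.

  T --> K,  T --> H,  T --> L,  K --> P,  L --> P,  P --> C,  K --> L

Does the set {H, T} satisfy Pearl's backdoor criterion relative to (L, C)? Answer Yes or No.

Backdoor paths from L to C (paths whose first edge points into L):
  P1: L <- T -> K -> P -> C
  P2: L <- K -> P -> C
Condition 1 (no descendant of L in the set): holds — descendants of L are {C, P}; none are in {H, T}.
Condition 2 (every backdoor path blocked by {H, T}):
  P1: blocked at fork node T ∈ conditioning set.
  P2: open — no interior node is in the conditioning set.
{H, T} does not satisfy the backdoor criterion.

No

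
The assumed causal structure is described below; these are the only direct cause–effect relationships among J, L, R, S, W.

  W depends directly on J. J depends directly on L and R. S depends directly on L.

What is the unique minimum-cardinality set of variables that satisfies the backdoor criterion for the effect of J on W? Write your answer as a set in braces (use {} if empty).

Variables eligible for adjustment (non-descendants of J, excluding J and W): {L, R, S}.
Backdoor paths from J to W:
  (none)
With no backdoor paths the empty set already satisfies the criterion, and it is trivially minimal.

{}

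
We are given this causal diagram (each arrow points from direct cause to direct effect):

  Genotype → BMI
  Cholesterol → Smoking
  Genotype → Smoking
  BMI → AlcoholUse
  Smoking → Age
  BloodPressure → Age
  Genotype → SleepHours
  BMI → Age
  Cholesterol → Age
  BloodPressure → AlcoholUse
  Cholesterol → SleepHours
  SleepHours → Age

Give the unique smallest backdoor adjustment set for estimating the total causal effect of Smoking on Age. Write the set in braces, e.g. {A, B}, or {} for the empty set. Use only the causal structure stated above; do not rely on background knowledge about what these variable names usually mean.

{Cholesterol, Genotype}

Variables eligible for adjustment (non-descendants of Smoking, excluding Smoking and Age): {AlcoholUse, BMI, BloodPressure, Cholesterol, Genotype, SleepHours}.
Backdoor paths from Smoking to Age:
  P1: Smoking <- Genotype -> SleepHours <- Cholesterol -> Age
  P2: Smoking <- Genotype -> SleepHours -> Age
  P3: Smoking <- Genotype -> BMI -> AlcoholUse <- BloodPressure -> Age
  P4: Smoking <- Genotype -> BMI -> Age
  P5: Smoking <- Cholesterol -> SleepHours <- Genotype -> BMI -> AlcoholUse <- BloodPressure -> Age
  P6: Smoking <- Cholesterol -> SleepHours <- Genotype -> BMI -> Age
  P7: Smoking <- Cholesterol -> SleepHours -> Age
  P8: Smoking <- Cholesterol -> Age
The empty set is not sufficient: P2 (Smoking <- Genotype -> SleepHours -> Age) has no collider blocking it and no conditioned non-collider, so it is open.
Try {Cholesterol, Genotype}:
  P1: blocked at fork node Genotype ∈ conditioning set.
  P2: blocked at fork node Genotype ∈ conditioning set.
  P3: blocked at fork node Genotype ∈ conditioning set.
  P4: blocked at fork node Genotype ∈ conditioning set.
  P5: blocked at fork node Cholesterol ∈ conditioning set.
  P6: blocked at fork node Cholesterol ∈ conditioning set.
  P7: blocked at fork node Cholesterol ∈ conditioning set.
  P8: blocked at fork node Cholesterol ∈ conditioning set.
{Cholesterol, Genotype} contains no descendant of Smoking and blocks every backdoor path.
Every element of {Cholesterol, Genotype} is needed (dropping Cholesterol leaves P7 open; dropping Genotype leaves P2 open), so no proper subset is valid.
Among all size-2 subsets of the eligible variables, only {Cholesterol, Genotype} blocks every backdoor path, so it is the unique smallest valid adjustment set.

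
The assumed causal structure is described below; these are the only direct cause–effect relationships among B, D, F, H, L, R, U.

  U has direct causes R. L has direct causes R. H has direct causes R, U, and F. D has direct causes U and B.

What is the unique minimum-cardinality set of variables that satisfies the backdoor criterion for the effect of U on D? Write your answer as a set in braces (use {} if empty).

Variables eligible for adjustment (non-descendants of U, excluding U and D): {B, F, L, R}.
Backdoor paths from U to D:
  (none)
With no backdoor paths the empty set already satisfies the criterion, and it is trivially minimal.

{}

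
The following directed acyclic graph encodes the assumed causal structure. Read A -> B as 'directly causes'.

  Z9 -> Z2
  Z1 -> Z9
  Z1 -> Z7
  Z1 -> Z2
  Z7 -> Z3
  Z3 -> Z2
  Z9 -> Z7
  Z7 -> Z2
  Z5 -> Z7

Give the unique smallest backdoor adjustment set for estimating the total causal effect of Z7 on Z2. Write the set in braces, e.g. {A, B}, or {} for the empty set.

Variables eligible for adjustment (non-descendants of Z7, excluding Z7 and Z2): {Z1, Z5, Z9}.
Backdoor paths from Z7 to Z2:
  P1: Z7 <- Z1 -> Z9 -> Z2
  P2: Z7 <- Z1 -> Z2
  P3: Z7 <- Z9 <- Z1 -> Z2
  P4: Z7 <- Z9 -> Z2
The empty set is not sufficient: P1 (Z7 <- Z1 -> Z9 -> Z2) has no collider blocking it and no conditioned non-collider, so it is open.
Try {Z1, Z9}:
  P1: blocked at fork node Z1 ∈ conditioning set.
  P2: blocked at fork node Z1 ∈ conditioning set.
  P3: blocked at chain node Z9 ∈ conditioning set.
  P4: blocked at fork node Z9 ∈ conditioning set.
{Z1, Z9} contains no descendant of Z7 and blocks every backdoor path.
Every element of {Z1, Z9} is needed (dropping Z1 leaves P2 open; dropping Z9 leaves P4 open), so no proper subset is valid.
Among all size-2 subsets of the eligible variables, only {Z1, Z9} blocks every backdoor path, so it is the unique smallest valid adjustment set.

{Z1, Z9}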